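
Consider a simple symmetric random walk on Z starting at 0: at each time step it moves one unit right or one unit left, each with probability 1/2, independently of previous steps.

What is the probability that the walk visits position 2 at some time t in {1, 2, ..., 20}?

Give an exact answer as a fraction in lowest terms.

Count via complement. Let g(t,s) = #length-t paths at position s with S_1..S_t all ≠ 2.
g(t,s) = g(t-1,s-1) + g(t-1,s+1) for s ≠ 2; g(t,2) = 0.
t=0: g(0,0)=1
t=1: g(1,-1)=1 g(1,1)=1
t=2: g(2,-2)=1 g(2,0)=2
t=3: g(3,-3)=1 g(3,-1)=3 g(3,1)=2
t=4: g(4,-4)=1 g(4,-2)=4 g(4,0)=5
t=5: g(5,-5)=1 g(5,-3)=5 g(5,-1)=9 g(5,1)=5
t=6: g(6,-6)=1 g(6,-4)=6 g(6,-2)=14 g(6,0)=14
t=7: g(7,-7)=1 g(7,-5)=7 g(7,-3)=20 g(7,-1)=28 g(7,1)=14
t=8: g(8,-8)=1 g(8,-6)=8 g(8,-4)=27 g(8,-2)=48 g(8,0)=42
t=9: g(9,-9)=1 g(9,-7)=9 g(9,-5)=35 g(9,-3)=75 g(9,-1)=90 g(9,1)=42
t=10: g(10,-10)=1 g(10,-8)=10 g(10,-6)=44 g(10,-4)=110 g(10,-2)=165 g(10,0)=132
t=11: g(11,-11)=1 g(11,-9)=11 g(11,-7)=54 g(11,-5)=154 g(11,-3)=275 g(11,-1)=297 g(11,1)=132
t=12: g(12,-12)=1 g(12,-10)=12 g(12,-8)=65 g(12,-6)=208 g(12,-4)=429 g(12,-2)=572 g(12,0)=429
t=13: g(13,-13)=1 g(13,-11)=13 g(13,-9)=77 g(13,-7)=273 g(13,-5)=637 g(13,-3)=1001 g(13,-1)=1001 g(13,1)=429
t=14: g(14,-14)=1 g(14,-12)=14 g(14,-10)=90 g(14,-8)=350 g(14,-6)=910 g(14,-4)=1638 g(14,-2)=2002 g(14,0)=1430
t=15: g(15,-15)=1 g(15,-13)=15 g(15,-11)=104 g(15,-9)=440 g(15,-7)=1260 g(15,-5)=2548 g(15,-3)=3640 g(15,-1)=3432 g(15,1)=1430
t=16: g(16,-16)=1 g(16,-14)=16 g(16,-12)=119 g(16,-10)=544 g(16,-8)=1700 g(16,-6)=3808 g(16,-4)=6188 g(16,-2)=7072 g(16,0)=4862
t=17: g(17,-17)=1 g(17,-15)=17 g(17,-13)=135 g(17,-11)=663 g(17,-9)=2244 g(17,-7)=5508 g(17,-5)=9996 g(17,-3)=13260 g(17,-1)=11934 g(17,1)=4862
t=18: g(18,-18)=1 g(18,-16)=18 g(18,-14)=152 g(18,-12)=798 g(18,-10)=2907 g(18,-8)=7752 g(18,-6)=15504 g(18,-4)=23256 g(18,-2)=25194 g(18,0)=16796
t=19: g(19,-19)=1 g(19,-17)=19 g(19,-15)=170 g(19,-13)=950 g(19,-11)=3705 g(19,-9)=10659 g(19,-7)=23256 g(19,-5)=38760 g(19,-3)=48450 g(19,-1)=41990 g(19,1)=16796
t=20: g(20,-20)=1 g(20,-18)=20 g(20,-16)=189 g(20,-14)=1120 g(20,-12)=4655 g(20,-10)=14364 g(20,-8)=33915 g(20,-6)=62016 g(20,-4)=87210 g(20,-2)=90440 g(20,0)=58786
Paths never hitting 2: Σ_s g(20,s) = 352716
Paths hitting 2: 2^20 - 352716 = 695860
P = 695860/1048576 = 173965/262144

Answer: 173965/262144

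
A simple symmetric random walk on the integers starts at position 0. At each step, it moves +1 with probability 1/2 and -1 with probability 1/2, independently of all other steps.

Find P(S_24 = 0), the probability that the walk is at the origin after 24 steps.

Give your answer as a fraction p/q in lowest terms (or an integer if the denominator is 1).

To return to 0 after 24 steps: need exactly 12 steps of +1 and 12 of -1.
Favorable paths: C(24,12) = 2704156
Total paths: 2^24 = 16777216
P = 2704156/16777216 = 676039/4194304

Answer: 676039/4194304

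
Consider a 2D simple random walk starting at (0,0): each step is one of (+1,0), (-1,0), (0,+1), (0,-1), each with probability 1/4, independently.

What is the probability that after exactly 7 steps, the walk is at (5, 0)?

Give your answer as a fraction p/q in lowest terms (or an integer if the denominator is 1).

Let h be the number of horizontal steps (so 7-h are vertical). To end at (5,0) need (h+5)/2 right-steps and ((7-h)+0)/2 up-steps.
Sum over h with 5 ≤ h ≤ 7, h ≡ 1 (mod 2), 7-h ≡ 0 (mod 2):
h=5: C(7,5)·C(5,5)·C(2,1) = 21·1·2 = 42
h=7: C(7,7)·C(7,6)·C(0,0) = 1·7·1 = 7
Total favorable: 49
Total paths: 4^7 = 16384
P = 49/16384 = 49/16384

Answer: 49/16384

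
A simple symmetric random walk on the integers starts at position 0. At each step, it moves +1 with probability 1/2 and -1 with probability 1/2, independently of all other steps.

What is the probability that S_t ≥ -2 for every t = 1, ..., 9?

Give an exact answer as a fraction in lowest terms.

Let f(t,s) = #length-t paths at position s with S_1..S_t all ≥ -2.
f(t,s) = f(t-1,s-1) + f(t-1,s+1) for s ≥ -2; f(t,s) = 0 for s < -2.
t=0: f(0,0)=1
t=1: f(1,-1)=1 f(1,1)=1
t=2: f(2,-2)=1 f(2,0)=2 f(2,2)=1
t=3: f(3,-1)=3 f(3,1)=3 f(3,3)=1
t=4: f(4,-2)=3 f(4,0)=6 f(4,2)=4 f(4,4)=1
t=5: f(5,-1)=9 f(5,1)=10 f(5,3)=5 f(5,5)=1
t=6: f(6,-2)=9 f(6,0)=19 f(6,2)=15 f(6,4)=6 f(6,6)=1
t=7: f(7,-1)=28 f(7,1)=34 f(7,3)=21 f(7,5)=7 f(7,7)=1
t=8: f(8,-2)=28 f(8,0)=62 f(8,2)=55 f(8,4)=28 f(8,6)=8 f(8,8)=1
t=9: f(9,-1)=90 f(9,1)=117 f(9,3)=83 f(9,5)=36 f(9,7)=9 f(9,9)=1
Σ_s f(9,s) = 336
P = 336/512 = 21/32

Answer: 21/32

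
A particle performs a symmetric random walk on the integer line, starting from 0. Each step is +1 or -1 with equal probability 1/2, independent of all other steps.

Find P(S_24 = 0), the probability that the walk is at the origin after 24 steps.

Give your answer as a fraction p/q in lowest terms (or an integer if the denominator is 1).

To return to 0 after 24 steps: need exactly 12 steps of +1 and 12 of -1.
Favorable paths: C(24,12) = 2704156
Total paths: 2^24 = 16777216
P = 2704156/16777216 = 676039/4194304

Answer: 676039/4194304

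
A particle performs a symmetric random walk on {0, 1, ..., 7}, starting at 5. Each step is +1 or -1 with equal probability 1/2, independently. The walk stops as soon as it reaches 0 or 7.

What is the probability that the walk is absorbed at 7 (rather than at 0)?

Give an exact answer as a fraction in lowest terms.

Answer: 5/7

Derivation:
Symmetric walk (p = 1/2): the harmonic-function argument gives P(hit 7 before 0 | start at 5) = a/N.
P = 5/7 = 5/7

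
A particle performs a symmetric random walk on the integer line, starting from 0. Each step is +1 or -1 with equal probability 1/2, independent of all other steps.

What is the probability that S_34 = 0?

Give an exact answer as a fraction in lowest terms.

To return to 0 after 34 steps: need exactly 17 steps of +1 and 17 of -1.
Favorable paths: C(34,17) = 2333606220
Total paths: 2^34 = 17179869184
P = 2333606220/17179869184 = 583401555/4294967296

Answer: 583401555/4294967296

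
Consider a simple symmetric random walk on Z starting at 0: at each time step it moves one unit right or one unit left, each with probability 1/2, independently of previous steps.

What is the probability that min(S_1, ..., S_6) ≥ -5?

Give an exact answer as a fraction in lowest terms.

Answer: 63/64

Derivation:
Let f(t,s) = #length-t paths at position s with S_1..S_t all ≥ -5.
f(t,s) = f(t-1,s-1) + f(t-1,s+1) for s ≥ -5; f(t,s) = 0 for s < -5.
t=0: f(0,0)=1
t=1: f(1,-1)=1 f(1,1)=1
t=2: f(2,-2)=1 f(2,0)=2 f(2,2)=1
t=3: f(3,-3)=1 f(3,-1)=3 f(3,1)=3 f(3,3)=1
t=4: f(4,-4)=1 f(4,-2)=4 f(4,0)=6 f(4,2)=4 f(4,4)=1
t=5: f(5,-5)=1 f(5,-3)=5 f(5,-1)=10 f(5,1)=10 f(5,3)=5 f(5,5)=1
t=6: f(6,-4)=6 f(6,-2)=15 f(6,0)=20 f(6,2)=15 f(6,4)=6 f(6,6)=1
Σ_s f(6,s) = 63
P = 63/64 = 63/64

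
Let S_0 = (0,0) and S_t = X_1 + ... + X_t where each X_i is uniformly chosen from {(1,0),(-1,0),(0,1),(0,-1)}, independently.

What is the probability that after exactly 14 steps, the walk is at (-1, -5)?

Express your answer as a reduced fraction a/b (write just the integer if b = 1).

Let h be the number of horizontal steps (so 14-h are vertical). To end at (-1,-5) need (h-1)/2 right-steps and ((14-h)-5)/2 up-steps.
Sum over h with 1 ≤ h ≤ 9, h ≡ 1 (mod 2), 14-h ≡ 1 (mod 2):
h=1: C(14,1)·C(1,0)·C(13,4) = 14·1·715 = 10010
h=3: C(14,3)·C(3,1)·C(11,3) = 364·3·165 = 180180
h=5: C(14,5)·C(5,2)·C(9,2) = 2002·10·36 = 720720
h=7: C(14,7)·C(7,3)·C(7,1) = 3432·35·7 = 840840
h=9: C(14,9)·C(9,4)·C(5,0) = 2002·126·1 = 252252
Total favorable: 2004002
Total paths: 4^14 = 268435456
P = 2004002/268435456 = 1002001/134217728

Answer: 1002001/134217728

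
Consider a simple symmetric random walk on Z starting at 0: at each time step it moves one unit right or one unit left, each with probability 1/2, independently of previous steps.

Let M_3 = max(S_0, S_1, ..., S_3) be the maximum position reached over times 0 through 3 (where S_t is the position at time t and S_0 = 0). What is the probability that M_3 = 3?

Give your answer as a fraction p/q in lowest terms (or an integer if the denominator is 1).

Answer: 1/8

Derivation:
Let M_3 = max(S_0,...,S_3). Use the reflection principle: for j ≥ 1, #{paths with M_3 ≥ j} = #{S_3 ≥ j} + #{S_3 ≥ j+1}.
By reflection, #{M_3 ≥ 3} = #{S_3 ≥ 3} + #{S_3 ≥ 4} = 1 + 0 = 1.
#{M_3 ≥ 4} = #{S_3 ≥ 4} + #{S_3 ≥ 5} = 0 + 0 = 0.
#{M_3 = 3} = 1 - 0 = 1.
P(M_3 = 3) = 1/8 = 1/8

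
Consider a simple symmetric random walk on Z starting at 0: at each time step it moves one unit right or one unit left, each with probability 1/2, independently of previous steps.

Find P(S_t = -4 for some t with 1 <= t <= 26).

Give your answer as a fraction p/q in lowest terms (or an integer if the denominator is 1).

Count via complement. Let g(t,s) = #length-t paths at position s with S_1..S_t all ≠ -4.
g(t,s) = g(t-1,s-1) + g(t-1,s+1) for s ≠ -4; g(t,-4) = 0.
t=0: g(0,0)=1
t=1: g(1,-1)=1 g(1,1)=1
t=2: g(2,-2)=1 g(2,0)=2 g(2,2)=1
t=3: g(3,-3)=1 g(3,-1)=3 g(3,1)=3 g(3,3)=1
t=4: g(4,-2)=4 g(4,0)=6 g(4,2)=4 g(4,4)=1
t=5: g(5,-3)=4 g(5,-1)=10 g(5,1)=10 g(5,3)=5 g(5,5)=1
t=6: g(6,-2)=14 g(6,0)=20 g(6,2)=15 g(6,4)=6 g(6,6)=1
t=7: g(7,-3)=14 g(7,-1)=34 g(7,1)=35 g(7,3)=21 g(7,5)=7 g(7,7)=1
t=8: g(8,-2)=48 g(8,0)=69 g(8,2)=56 g(8,4)=28 g(8,6)=8 g(8,8)=1
t=9: g(9,-3)=48 g(9,-1)=117 g(9,1)=125 g(9,3)=84 g(9,5)=36 g(9,7)=9 g(9,9)=1
t=10: g(10,-2)=165 g(10,0)=242 g(10,2)=209 g(10,4)=120 g(10,6)=45 g(10,8)=10 g(10,10)=1
t=11: g(11,-3)=165 g(11,-1)=407 g(11,1)=451 g(11,3)=329 g(11,5)=165 g(11,7)=55 g(11,9)=11 g(11,11)=1
t=12: g(12,-2)=572 g(12,0)=858 g(12,2)=780 g(12,4)=494 g(12,6)=220 g(12,8)=66 g(12,10)=12 g(12,12)=1
t=13: g(13,-3)=572 g(13,-1)=1430 g(13,1)=1638 g(13,3)=1274 g(13,5)=714 g(13,7)=286 g(13,9)=78 g(13,11)=13 g(13,13)=1
t=14: g(14,-2)=2002 g(14,0)=3068 g(14,2)=2912 g(14,4)=1988 g(14,6)=1000 g(14,8)=364 g(14,10)=91 g(14,12)=14 g(14,14)=1
t=15: g(15,-3)=2002 g(15,-1)=5070 g(15,1)=5980 g(15,3)=4900 g(15,5)=2988 g(15,7)=1364 g(15,9)=455 g(15,11)=105 g(15,13)=15 g(15,15)=1
t=16: g(16,-2)=7072 g(16,0)=11050 g(16,2)=10880 g(16,4)=7888 g(16,6)=4352 g(16,8)=1819 g(16,10)=560 g(16,12)=120 g(16,14)=16 g(16,16)=1
t=17: g(17,-3)=7072 g(17,-1)=18122 g(17,1)=21930 g(17,3)=18768 g(17,5)=12240 g(17,7)=6171 g(17,9)=2379 g(17,11)=680 g(17,13)=136 g(17,15)=17 g(17,17)=1
t=18: g(18,-2)=25194 g(18,0)=40052 g(18,2)=40698 g(18,4)=31008 g(18,6)=18411 g(18,8)=8550 g(18,10)=3059 g(18,12)=816 g(18,14)=153 g(18,16)=18 g(18,18)=1
t=19: g(19,-3)=25194 g(19,-1)=65246 g(19,1)=80750 g(19,3)=71706 g(19,5)=49419 g(19,7)=26961 g(19,9)=11609 g(19,11)=3875 g(19,13)=969 g(19,15)=171 g(19,17)=19 g(19,19)=1
t=20: g(20,-2)=90440 g(20,0)=145996 g(20,2)=152456 g(20,4)=121125 g(20,6)=76380 g(20,8)=38570 g(20,10)=15484 g(20,12)=4844 g(20,14)=1140 g(20,16)=190 g(20,18)=20 g(20,20)=1
t=21: g(21,-3)=90440 g(21,-1)=236436 g(21,1)=298452 g(21,3)=273581 g(21,5)=197505 g(21,7)=114950 g(21,9)=54054 g(21,11)=20328 g(21,13)=5984 g(21,15)=1330 g(21,17)=210 g(21,19)=21 g(21,21)=1
t=22: g(22,-2)=326876 g(22,0)=534888 g(22,2)=572033 g(22,4)=471086 g(22,6)=312455 g(22,8)=169004 g(22,10)=74382 g(22,12)=26312 g(22,14)=7314 g(22,16)=1540 g(22,18)=231 g(22,20)=22 g(22,22)=1
t=23: g(23,-3)=326876 g(23,-1)=861764 g(23,1)=1106921 g(23,3)=1043119 g(23,5)=783541 g(23,7)=481459 g(23,9)=243386 g(23,11)=100694 g(23,13)=33626 g(23,15)=8854 g(23,17)=1771 g(23,19)=253 g(23,21)=23 g(23,23)=1
t=24: g(24,-2)=1188640 g(24,0)=1968685 g(24,2)=2150040 g(24,4)=1826660 g(24,6)=1265000 g(24,8)=724845 g(24,10)=344080 g(24,12)=134320 g(24,14)=42480 g(24,16)=10625 g(24,18)=2024 g(24,20)=276 g(24,22)=24 g(24,24)=1
t=25: g(25,-3)=1188640 g(25,-1)=3157325 g(25,1)=4118725 g(25,3)=3976700 g(25,5)=3091660 g(25,7)=1989845 g(25,9)=1068925 g(25,11)=478400 g(25,13)=176800 g(25,15)=53105 g(25,17)=12649 g(25,19)=2300 g(25,21)=300 g(25,23)=25 g(25,25)=1
t=26: g(26,-2)=4345965 g(26,0)=7276050 g(26,2)=8095425 g(26,4)=7068360 g(26,6)=5081505 g(26,8)=3058770 g(26,10)=1547325 g(26,12)=655200 g(26,14)=229905 g(26,16)=65754 g(26,18)=14949 g(26,20)=2600 g(26,22)=325 g(26,24)=26 g(26,26)=1
Paths never hitting -4: Σ_s g(26,s) = 37442160
Paths hitting -4: 2^26 - 37442160 = 29666704
P = 29666704/67108864 = 1854169/4194304

Answer: 1854169/4194304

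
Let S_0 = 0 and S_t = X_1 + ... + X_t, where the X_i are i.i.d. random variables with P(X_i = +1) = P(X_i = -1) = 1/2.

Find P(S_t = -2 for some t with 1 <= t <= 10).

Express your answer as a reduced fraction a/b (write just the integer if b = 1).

Answer: 281/512

Derivation:
Count via complement. Let g(t,s) = #length-t paths at position s with S_1..S_t all ≠ -2.
g(t,s) = g(t-1,s-1) + g(t-1,s+1) for s ≠ -2; g(t,-2) = 0.
t=0: g(0,0)=1
t=1: g(1,-1)=1 g(1,1)=1
t=2: g(2,0)=2 g(2,2)=1
t=3: g(3,-1)=2 g(3,1)=3 g(3,3)=1
t=4: g(4,0)=5 g(4,2)=4 g(4,4)=1
t=5: g(5,-1)=5 g(5,1)=9 g(5,3)=5 g(5,5)=1
t=6: g(6,0)=14 g(6,2)=14 g(6,4)=6 g(6,6)=1
t=7: g(7,-1)=14 g(7,1)=28 g(7,3)=20 g(7,5)=7 g(7,7)=1
t=8: g(8,0)=42 g(8,2)=48 g(8,4)=27 g(8,6)=8 g(8,8)=1
t=9: g(9,-1)=42 g(9,1)=90 g(9,3)=75 g(9,5)=35 g(9,7)=9 g(9,9)=1
t=10: g(10,0)=132 g(10,2)=165 g(10,4)=110 g(10,6)=44 g(10,8)=10 g(10,10)=1
Paths never hitting -2: Σ_s g(10,s) = 462
Paths hitting -2: 2^10 - 462 = 562
P = 562/1024 = 281/512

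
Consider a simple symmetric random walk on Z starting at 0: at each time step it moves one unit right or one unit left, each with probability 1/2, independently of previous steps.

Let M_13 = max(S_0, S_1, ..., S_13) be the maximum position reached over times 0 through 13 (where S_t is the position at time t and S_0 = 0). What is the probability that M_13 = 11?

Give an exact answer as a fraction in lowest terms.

Answer: 13/8192

Derivation:
Let M_13 = max(S_0,...,S_13). Use the reflection principle: for j ≥ 1, #{paths with M_13 ≥ j} = #{S_13 ≥ j} + #{S_13 ≥ j+1}.
By reflection, #{M_13 ≥ 11} = #{S_13 ≥ 11} + #{S_13 ≥ 12} = 14 + 1 = 15.
#{M_13 ≥ 12} = #{S_13 ≥ 12} + #{S_13 ≥ 13} = 1 + 1 = 2.
#{M_13 = 11} = 15 - 2 = 13.
P(M_13 = 11) = 13/8192 = 13/8192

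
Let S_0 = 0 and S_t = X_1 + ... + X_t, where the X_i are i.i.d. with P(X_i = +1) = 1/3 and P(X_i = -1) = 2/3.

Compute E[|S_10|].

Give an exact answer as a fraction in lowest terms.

S_10 takes values m ≡ 0 (mod 2) with |m| ≤ 10; P(S_10=m) = C(10,(10+m)/2) · (1/3)^((10+m)/2) · (2/3)^((10-m)/2).
Distribution: P(S=-10)=1024/59049, P(S=-8)=5120/59049, P(S=-6)=1280/6561, P(S=-4)=5120/19683, P(S=-2)=4480/19683, P(S=0)=896/6561, P(S=2)=1120/19683, P(S=4)=320/19683, P(S=6)=20/6561, P(S=8)=20/59049, P(S=10)=1/59049
E[|S_10|] = Σ_m |m|·P(S_10=m) = 220450/59049

Answer: 220450/59049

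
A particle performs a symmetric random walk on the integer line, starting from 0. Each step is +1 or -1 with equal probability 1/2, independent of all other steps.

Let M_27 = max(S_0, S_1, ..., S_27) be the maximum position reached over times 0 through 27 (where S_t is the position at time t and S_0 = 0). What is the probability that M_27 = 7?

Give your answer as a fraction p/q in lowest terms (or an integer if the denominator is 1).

Answer: 8436285/134217728

Derivation:
Let M_27 = max(S_0,...,S_27). Use the reflection principle: for j ≥ 1, #{paths with M_27 ≥ j} = #{S_27 ≥ j} + #{S_27 ≥ j+1}.
By reflection, #{M_27 ≥ 7} = #{S_27 ≥ 7} + #{S_27 ≥ 8} = 16628809 + 8192524 = 24821333.
#{M_27 ≥ 8} = #{S_27 ≥ 8} + #{S_27 ≥ 9} = 8192524 + 8192524 = 16385048.
#{M_27 = 7} = 24821333 - 16385048 = 8436285.
P(M_27 = 7) = 8436285/134217728 = 8436285/134217728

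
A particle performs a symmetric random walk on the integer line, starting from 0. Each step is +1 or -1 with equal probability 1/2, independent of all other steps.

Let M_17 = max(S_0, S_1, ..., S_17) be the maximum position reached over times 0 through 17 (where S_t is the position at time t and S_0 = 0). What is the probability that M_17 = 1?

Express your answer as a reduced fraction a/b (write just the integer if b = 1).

Answer: 12155/65536

Derivation:
Let M_17 = max(S_0,...,S_17). Use the reflection principle: for j ≥ 1, #{paths with M_17 ≥ j} = #{S_17 ≥ j} + #{S_17 ≥ j+1}.
By reflection, #{M_17 ≥ 1} = #{S_17 ≥ 1} + #{S_17 ≥ 2} = 65536 + 41226 = 106762.
#{M_17 ≥ 2} = #{S_17 ≥ 2} + #{S_17 ≥ 3} = 41226 + 41226 = 82452.
#{M_17 = 1} = 106762 - 82452 = 24310.
P(M_17 = 1) = 24310/131072 = 12155/65536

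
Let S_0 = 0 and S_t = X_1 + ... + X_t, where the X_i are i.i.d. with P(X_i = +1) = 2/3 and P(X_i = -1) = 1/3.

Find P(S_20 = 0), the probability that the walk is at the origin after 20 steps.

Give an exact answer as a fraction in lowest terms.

Answer: 189190144/3486784401

Derivation:
To be at 0 after 20 steps: need exactly 10 steps of +1 and 10 of -1.
Number of such sequences: C(20,10) = 184756
Each has probability (2/3)^10 · (1/3)^10 = 1024/3486784401
P = 184756 · 1024/3486784401 = 189190144/3486784401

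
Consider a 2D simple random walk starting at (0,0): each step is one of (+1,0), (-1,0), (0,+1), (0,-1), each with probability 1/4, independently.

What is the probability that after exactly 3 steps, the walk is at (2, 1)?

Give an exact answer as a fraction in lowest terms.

Answer: 3/64

Derivation:
Let h be the number of horizontal steps (so 3-h are vertical). To end at (2,1) need (h+2)/2 right-steps and ((3-h)+1)/2 up-steps.
Sum over h with 2 ≤ h ≤ 2, h ≡ 0 (mod 2), 3-h ≡ 1 (mod 2):
h=2: C(3,2)·C(2,2)·C(1,1) = 3·1·1 = 3
Total favorable: 3
Total paths: 4^3 = 64
P = 3/64 = 3/64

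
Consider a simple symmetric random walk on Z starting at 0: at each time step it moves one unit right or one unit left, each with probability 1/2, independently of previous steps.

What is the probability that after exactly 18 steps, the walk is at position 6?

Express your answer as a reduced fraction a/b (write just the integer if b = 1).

To reach position 6 after 18 steps: need 12 steps of +1 and 6 of -1.
Favorable paths: C(18,12) = 18564
Total paths: 2^18 = 262144
P = 18564/262144 = 4641/65536

Answer: 4641/65536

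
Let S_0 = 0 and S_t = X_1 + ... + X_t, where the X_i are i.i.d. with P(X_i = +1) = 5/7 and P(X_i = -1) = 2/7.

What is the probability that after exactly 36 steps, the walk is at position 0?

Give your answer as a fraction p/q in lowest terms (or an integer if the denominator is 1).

To be at 0 after 36 steps: need exactly 18 steps of +1 and 18 of -1.
Number of such sequences: C(36,18) = 9075135300
Each has probability (5/7)^18 · (2/7)^18 = 1000000000000000000/2651730845859653471779023381601
P = 9075135300 · 1000000000000000000/2651730845859653471779023381601 = 1296447900000000000000000000/378818692265664781682717625943

Answer: 1296447900000000000000000000/378818692265664781682717625943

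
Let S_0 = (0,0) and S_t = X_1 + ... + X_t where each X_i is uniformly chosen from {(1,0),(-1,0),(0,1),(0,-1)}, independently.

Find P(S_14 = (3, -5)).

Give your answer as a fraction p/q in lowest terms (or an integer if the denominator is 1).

Answer: 273273/67108864

Derivation:
Let h be the number of horizontal steps (so 14-h are vertical). To end at (3,-5) need (h+3)/2 right-steps and ((14-h)-5)/2 up-steps.
Sum over h with 3 ≤ h ≤ 9, h ≡ 1 (mod 2), 14-h ≡ 1 (mod 2):
h=3: C(14,3)·C(3,3)·C(11,3) = 364·1·165 = 60060
h=5: C(14,5)·C(5,4)·C(9,2) = 2002·5·36 = 360360
h=7: C(14,7)·C(7,5)·C(7,1) = 3432·21·7 = 504504
h=9: C(14,9)·C(9,6)·C(5,0) = 2002·84·1 = 168168
Total favorable: 1093092
Total paths: 4^14 = 268435456
P = 1093092/268435456 = 273273/67108864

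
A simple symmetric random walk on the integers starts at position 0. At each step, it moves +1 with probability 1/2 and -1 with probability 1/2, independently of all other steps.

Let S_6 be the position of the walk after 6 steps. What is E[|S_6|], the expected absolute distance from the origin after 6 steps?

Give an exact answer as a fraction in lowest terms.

Answer: 15/8

Derivation:
S_6 takes values m ≡ 0 (mod 2) with |m| ≤ 6; P(S_6=m) = C(6,(6+m)/2)/2^6.
Total paths: 2^6 = 64
Distribution: P(S=-6)=1/64, P(S=-4)=6/64, P(S=-2)=15/64, P(S=0)=20/64, P(S=2)=15/64, P(S=4)=6/64, P(S=6)=1/64
E[|S_6|] = Σ_m |m|·P(S_6=m) = 120/64 = 15/8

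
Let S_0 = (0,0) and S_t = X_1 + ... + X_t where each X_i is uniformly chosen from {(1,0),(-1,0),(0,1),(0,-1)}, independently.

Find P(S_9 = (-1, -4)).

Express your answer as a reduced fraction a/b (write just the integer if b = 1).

Answer: 189/16384

Derivation:
Let h be the number of horizontal steps (so 9-h are vertical). To end at (-1,-4) need (h-1)/2 right-steps and ((9-h)-4)/2 up-steps.
Sum over h with 1 ≤ h ≤ 5, h ≡ 1 (mod 2), 9-h ≡ 0 (mod 2):
h=1: C(9,1)·C(1,0)·C(8,2) = 9·1·28 = 252
h=3: C(9,3)·C(3,1)·C(6,1) = 84·3·6 = 1512
h=5: C(9,5)·C(5,2)·C(4,0) = 126·10·1 = 1260
Total favorable: 3024
Total paths: 4^9 = 262144
P = 3024/262144 = 189/16384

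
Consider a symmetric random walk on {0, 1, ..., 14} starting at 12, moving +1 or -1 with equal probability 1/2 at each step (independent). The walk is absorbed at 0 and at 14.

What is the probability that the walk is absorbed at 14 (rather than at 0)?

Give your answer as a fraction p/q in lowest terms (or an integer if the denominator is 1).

Symmetric walk (p = 1/2): the harmonic-function argument gives P(hit 14 before 0 | start at 12) = a/N.
P = 12/14 = 6/7

Answer: 6/7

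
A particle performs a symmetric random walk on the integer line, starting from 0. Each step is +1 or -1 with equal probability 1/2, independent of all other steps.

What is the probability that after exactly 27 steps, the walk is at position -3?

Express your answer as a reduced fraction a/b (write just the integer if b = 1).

Answer: 4345965/33554432

Derivation:
To reach position -3 after 27 steps: need 12 steps of +1 and 15 of -1.
Favorable paths: C(27,12) = 17383860
Total paths: 2^27 = 134217728
P = 17383860/134217728 = 4345965/33554432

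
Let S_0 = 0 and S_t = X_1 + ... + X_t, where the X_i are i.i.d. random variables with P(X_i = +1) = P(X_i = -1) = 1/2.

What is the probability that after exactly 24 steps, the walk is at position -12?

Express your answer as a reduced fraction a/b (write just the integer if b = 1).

To reach position -12 after 24 steps: need 6 steps of +1 and 18 of -1.
Favorable paths: C(24,6) = 134596
Total paths: 2^24 = 16777216
P = 134596/16777216 = 33649/4194304

Answer: 33649/4194304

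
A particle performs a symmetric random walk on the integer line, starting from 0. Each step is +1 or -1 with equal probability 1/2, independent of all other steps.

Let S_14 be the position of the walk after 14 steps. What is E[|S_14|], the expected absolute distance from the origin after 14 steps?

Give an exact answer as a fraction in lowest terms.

S_14 takes values m ≡ 0 (mod 2) with |m| ≤ 14; P(S_14=m) = C(14,(14+m)/2)/2^14.
Total paths: 2^14 = 16384
Distribution: P(S=-14)=1/16384, P(S=-12)=14/16384, P(S=-10)=91/16384, P(S=-8)=364/16384, P(S=-6)=1001/16384, P(S=-4)=2002/16384, P(S=-2)=3003/16384, P(S=0)=3432/16384, P(S=2)=3003/16384, P(S=4)=2002/16384, P(S=6)=1001/16384, P(S=8)=364/16384, P(S=10)=91/16384, P(S=12)=14/16384, P(S=14)=1/16384
E[|S_14|] = Σ_m |m|·P(S_14=m) = 48048/16384 = 3003/1024

Answer: 3003/1024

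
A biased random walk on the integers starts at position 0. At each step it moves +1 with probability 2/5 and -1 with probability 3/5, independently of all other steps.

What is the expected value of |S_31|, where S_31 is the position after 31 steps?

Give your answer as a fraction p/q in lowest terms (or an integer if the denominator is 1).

Answer: 1292422029532026543119/186264514923095703125

Derivation:
S_31 takes values m ≡ 1 (mod 2) with |m| ≤ 31; P(S_31=m) = C(31,(31+m)/2) · (2/5)^((31+m)/2) · (3/5)^((31-m)/2).
Distribution: P(S=-31)=617673396283947/4656612873077392578125, P(S=-29)=12765250189868238/4656612873077392578125, P(S=-27)=25530500379736476/931322574615478515625, P(S=-25)=164529891336079512/931322574615478515625, P(S=-23)=767806159568371056/931322574615478515625, P(S=-21)=13820510872230679008/4656612873077392578125, P(S=-19)=39925920297555294912/4656612873077392578125, P(S=-17)=3802468599767170944/186264514923095703125, P(S=-15)=7604937199534341888/186264514923095703125, P(S=-13)=12956559673280730624/186264514923095703125, P(S=-11)=95014770937392024576/931322574615478515625, P(S=-9)=120927890283953485824/931322574615478515625, P(S=-7)=26872864507545219072/186264514923095703125, P(S=-5)=26183816699659444224/186264514923095703125, P(S=-3)=22443271456850952192/186264514923095703125, P(S=-1)=84785692170325819392/931322574615478515625, P(S=1)=56523794780217212928/931322574615478515625, P(S=3)=6649858209437319168/186264514923095703125, P(S=5)=3448074627115646976/186264514923095703125, P(S=7)=1572805970263277568/186264514923095703125, P(S=9)=3145611940526555136/931322574615478515625, P(S=11)=1098467661771177984/931322574615478515625, P(S=13)=66573797683101696/186264514923095703125, P(S=15)=17367077656461312/186264514923095703125, P(S=17)=3859350590324736/186264514923095703125, P(S=19)=18010302754848768/4656612873077392578125, P(S=21)=2770815808438272/4656612873077392578125, P(S=23)=68415205146624/931322574615478515625, P(S=25)=6515733823488/931322574615478515625, P(S=27)=449360953344/931322574615478515625, P(S=29)=99857989632/4656612873077392578125, P(S=31)=2147483648/4656612873077392578125
E[|S_31|] = Σ_m |m|·P(S_31=m) = 1292422029532026543119/186264514923095703125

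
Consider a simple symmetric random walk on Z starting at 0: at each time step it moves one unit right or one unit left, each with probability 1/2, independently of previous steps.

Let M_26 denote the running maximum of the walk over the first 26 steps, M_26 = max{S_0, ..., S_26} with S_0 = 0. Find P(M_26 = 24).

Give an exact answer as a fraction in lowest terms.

Answer: 13/33554432

Derivation:
Let M_26 = max(S_0,...,S_26). Use the reflection principle: for j ≥ 1, #{paths with M_26 ≥ j} = #{S_26 ≥ j} + #{S_26 ≥ j+1}.
By reflection, #{M_26 ≥ 24} = #{S_26 ≥ 24} + #{S_26 ≥ 25} = 27 + 1 = 28.
#{M_26 ≥ 25} = #{S_26 ≥ 25} + #{S_26 ≥ 26} = 1 + 1 = 2.
#{M_26 = 24} = 28 - 2 = 26.
P(M_26 = 24) = 26/67108864 = 13/33554432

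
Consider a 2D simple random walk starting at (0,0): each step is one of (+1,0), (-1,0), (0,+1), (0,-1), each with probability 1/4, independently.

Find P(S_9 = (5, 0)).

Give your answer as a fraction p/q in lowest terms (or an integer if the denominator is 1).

Answer: 81/16384

Derivation:
Let h be the number of horizontal steps (so 9-h are vertical). To end at (5,0) need (h+5)/2 right-steps and ((9-h)+0)/2 up-steps.
Sum over h with 5 ≤ h ≤ 9, h ≡ 1 (mod 2), 9-h ≡ 0 (mod 2):
h=5: C(9,5)·C(5,5)·C(4,2) = 126·1·6 = 756
h=7: C(9,7)·C(7,6)·C(2,1) = 36·7·2 = 504
h=9: C(9,9)·C(9,7)·C(0,0) = 1·36·1 = 36
Total favorable: 1296
Total paths: 4^9 = 262144
P = 1296/262144 = 81/16384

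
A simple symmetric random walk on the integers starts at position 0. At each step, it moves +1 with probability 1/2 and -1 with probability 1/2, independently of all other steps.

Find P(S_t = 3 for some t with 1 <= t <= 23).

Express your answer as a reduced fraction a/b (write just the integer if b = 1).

Count via complement. Let g(t,s) = #length-t paths at position s with S_1..S_t all ≠ 3.
g(t,s) = g(t-1,s-1) + g(t-1,s+1) for s ≠ 3; g(t,3) = 0.
t=0: g(0,0)=1
t=1: g(1,-1)=1 g(1,1)=1
t=2: g(2,-2)=1 g(2,0)=2 g(2,2)=1
t=3: g(3,-3)=1 g(3,-1)=3 g(3,1)=3
t=4: g(4,-4)=1 g(4,-2)=4 g(4,0)=6 g(4,2)=3
t=5: g(5,-5)=1 g(5,-3)=5 g(5,-1)=10 g(5,1)=9
t=6: g(6,-6)=1 g(6,-4)=6 g(6,-2)=15 g(6,0)=19 g(6,2)=9
t=7: g(7,-7)=1 g(7,-5)=7 g(7,-3)=21 g(7,-1)=34 g(7,1)=28
t=8: g(8,-8)=1 g(8,-6)=8 g(8,-4)=28 g(8,-2)=55 g(8,0)=62 g(8,2)=28
t=9: g(9,-9)=1 g(9,-7)=9 g(9,-5)=36 g(9,-3)=83 g(9,-1)=117 g(9,1)=90
t=10: g(10,-10)=1 g(10,-8)=10 g(10,-6)=45 g(10,-4)=119 g(10,-2)=200 g(10,0)=207 g(10,2)=90
t=11: g(11,-11)=1 g(11,-9)=11 g(11,-7)=55 g(11,-5)=164 g(11,-3)=319 g(11,-1)=407 g(11,1)=297
t=12: g(12,-12)=1 g(12,-10)=12 g(12,-8)=66 g(12,-6)=219 g(12,-4)=483 g(12,-2)=726 g(12,0)=704 g(12,2)=297
t=13: g(13,-13)=1 g(13,-11)=13 g(13,-9)=78 g(13,-7)=285 g(13,-5)=702 g(13,-3)=1209 g(13,-1)=1430 g(13,1)=1001
t=14: g(14,-14)=1 g(14,-12)=14 g(14,-10)=91 g(14,-8)=363 g(14,-6)=987 g(14,-4)=1911 g(14,-2)=2639 g(14,0)=2431 g(14,2)=1001
t=15: g(15,-15)=1 g(15,-13)=15 g(15,-11)=105 g(15,-9)=454 g(15,-7)=1350 g(15,-5)=2898 g(15,-3)=4550 g(15,-1)=5070 g(15,1)=3432
t=16: g(16,-16)=1 g(16,-14)=16 g(16,-12)=120 g(16,-10)=559 g(16,-8)=1804 g(16,-6)=4248 g(16,-4)=7448 g(16,-2)=9620 g(16,0)=8502 g(16,2)=3432
t=17: g(17,-17)=1 g(17,-15)=17 g(17,-13)=136 g(17,-11)=679 g(17,-9)=2363 g(17,-7)=6052 g(17,-5)=11696 g(17,-3)=17068 g(17,-1)=18122 g(17,1)=11934
t=18: g(18,-18)=1 g(18,-16)=18 g(18,-14)=153 g(18,-12)=815 g(18,-10)=3042 g(18,-8)=8415 g(18,-6)=17748 g(18,-4)=28764 g(18,-2)=35190 g(18,0)=30056 g(18,2)=11934
t=19: g(19,-19)=1 g(19,-17)=19 g(19,-15)=171 g(19,-13)=968 g(19,-11)=3857 g(19,-9)=11457 g(19,-7)=26163 g(19,-5)=46512 g(19,-3)=63954 g(19,-1)=65246 g(19,1)=41990
t=20: g(20,-20)=1 g(20,-18)=20 g(20,-16)=190 g(20,-14)=1139 g(20,-12)=4825 g(20,-10)=15314 g(20,-8)=37620 g(20,-6)=72675 g(20,-4)=110466 g(20,-2)=129200 g(20,0)=107236 g(20,2)=41990
t=21: g(21,-21)=1 g(21,-19)=21 g(21,-17)=210 g(21,-15)=1329 g(21,-13)=5964 g(21,-11)=20139 g(21,-9)=52934 g(21,-7)=110295 g(21,-5)=183141 g(21,-3)=239666 g(21,-1)=236436 g(21,1)=149226
t=22: g(22,-22)=1 g(22,-20)=22 g(22,-18)=231 g(22,-16)=1539 g(22,-14)=7293 g(22,-12)=26103 g(22,-10)=73073 g(22,-8)=163229 g(22,-6)=293436 g(22,-4)=422807 g(22,-2)=476102 g(22,0)=385662 g(22,2)=149226
t=23: g(23,-23)=1 g(23,-21)=23 g(23,-19)=253 g(23,-17)=1770 g(23,-15)=8832 g(23,-13)=33396 g(23,-11)=99176 g(23,-9)=236302 g(23,-7)=456665 g(23,-5)=716243 g(23,-3)=898909 g(23,-1)=861764 g(23,1)=534888
Paths never hitting 3: Σ_s g(23,s) = 3848222
Paths hitting 3: 2^23 - 3848222 = 4540386
P = 4540386/8388608 = 2270193/4194304

Answer: 2270193/4194304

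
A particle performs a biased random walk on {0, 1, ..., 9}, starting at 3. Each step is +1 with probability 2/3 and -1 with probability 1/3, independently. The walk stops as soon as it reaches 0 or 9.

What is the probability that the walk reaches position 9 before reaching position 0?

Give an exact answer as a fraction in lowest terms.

Biased walk: p = 2/3, q = 1/3, r = q/p = 1/2
Gambler's ruin: P(hit 9 before 0 | start at 3) = (1 - r^a)/(1 - r^N)
r^3 = 1/8; r^9 = 1/512
P = (1 - 1/8) / (1 - 1/512) = 7/8 / 511/512 = 64/73

Answer: 64/73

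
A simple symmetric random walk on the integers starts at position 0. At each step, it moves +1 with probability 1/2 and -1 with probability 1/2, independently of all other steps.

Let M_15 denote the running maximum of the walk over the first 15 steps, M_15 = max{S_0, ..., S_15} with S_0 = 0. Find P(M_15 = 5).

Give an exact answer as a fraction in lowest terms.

Answer: 3003/32768

Derivation:
Let M_15 = max(S_0,...,S_15). Use the reflection principle: for j ≥ 1, #{paths with M_15 ≥ j} = #{S_15 ≥ j} + #{S_15 ≥ j+1}.
By reflection, #{M_15 ≥ 5} = #{S_15 ≥ 5} + #{S_15 ≥ 6} = 4944 + 1941 = 6885.
#{M_15 ≥ 6} = #{S_15 ≥ 6} + #{S_15 ≥ 7} = 1941 + 1941 = 3882.
#{M_15 = 5} = 6885 - 3882 = 3003.
P(M_15 = 5) = 3003/32768 = 3003/32768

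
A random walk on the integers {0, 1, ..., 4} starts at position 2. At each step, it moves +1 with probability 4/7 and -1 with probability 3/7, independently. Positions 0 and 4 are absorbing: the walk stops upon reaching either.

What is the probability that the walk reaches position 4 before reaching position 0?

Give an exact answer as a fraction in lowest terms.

Answer: 16/25

Derivation:
Biased walk: p = 4/7, q = 3/7, r = q/p = 3/4
Gambler's ruin: P(hit 4 before 0 | start at 2) = (1 - r^a)/(1 - r^N)
r^2 = 9/16; r^4 = 81/256
P = (1 - 9/16) / (1 - 81/256) = 7/16 / 175/256 = 16/25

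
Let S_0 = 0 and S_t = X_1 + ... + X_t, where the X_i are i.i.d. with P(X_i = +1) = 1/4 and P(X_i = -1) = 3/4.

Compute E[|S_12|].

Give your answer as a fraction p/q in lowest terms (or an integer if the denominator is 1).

Answer: 6364713/1048576

Derivation:
S_12 takes values m ≡ 0 (mod 2) with |m| ≤ 12; P(S_12=m) = C(12,(12+m)/2) · (1/4)^((12+m)/2) · (3/4)^((12-m)/2).
Distribution: P(S=-12)=531441/16777216, P(S=-10)=531441/4194304, P(S=-8)=1948617/8388608, P(S=-6)=1082565/4194304, P(S=-4)=3247695/16777216, P(S=-2)=216513/2097152, P(S=0)=168399/4194304, P(S=2)=24057/2097152, P(S=4)=40095/16777216, P(S=6)=1485/4194304, P(S=8)=297/8388608, P(S=10)=9/4194304, P(S=12)=1/16777216
E[|S_12|] = Σ_m |m|·P(S_12=m) = 6364713/1048576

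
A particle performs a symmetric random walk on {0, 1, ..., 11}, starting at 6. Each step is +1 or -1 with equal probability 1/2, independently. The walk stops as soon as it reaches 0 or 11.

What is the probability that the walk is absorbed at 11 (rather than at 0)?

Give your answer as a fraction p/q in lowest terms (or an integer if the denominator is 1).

Symmetric walk (p = 1/2): the harmonic-function argument gives P(hit 11 before 0 | start at 6) = a/N.
P = 6/11 = 6/11

Answer: 6/11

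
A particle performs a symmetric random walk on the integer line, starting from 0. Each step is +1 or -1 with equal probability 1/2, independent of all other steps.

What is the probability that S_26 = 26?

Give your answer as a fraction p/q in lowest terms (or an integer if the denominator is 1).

Answer: 1/67108864

Derivation:
To reach position 26 after 26 steps: need 26 steps of +1 and 0 of -1.
Favorable paths: C(26,26) = 1
Total paths: 2^26 = 67108864
P = 1/67108864 = 1/67108864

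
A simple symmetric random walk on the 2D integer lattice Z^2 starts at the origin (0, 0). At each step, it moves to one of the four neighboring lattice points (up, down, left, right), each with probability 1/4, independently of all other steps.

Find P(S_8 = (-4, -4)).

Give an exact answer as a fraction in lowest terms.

Answer: 35/32768

Derivation:
Let h be the number of horizontal steps (so 8-h are vertical). To end at (-4,-4) need (h-4)/2 right-steps and ((8-h)-4)/2 up-steps.
Sum over h with 4 ≤ h ≤ 4, h ≡ 0 (mod 2), 8-h ≡ 0 (mod 2):
h=4: C(8,4)·C(4,0)·C(4,0) = 70·1·1 = 70
Total favorable: 70
Total paths: 4^8 = 65536
P = 70/65536 = 35/32768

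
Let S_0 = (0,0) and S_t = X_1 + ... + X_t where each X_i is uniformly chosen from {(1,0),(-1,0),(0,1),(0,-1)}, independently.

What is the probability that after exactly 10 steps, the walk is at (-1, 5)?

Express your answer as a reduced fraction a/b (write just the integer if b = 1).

Answer: 675/131072

Derivation:
Let h be the number of horizontal steps (so 10-h are vertical). To end at (-1,5) need (h-1)/2 right-steps and ((10-h)+5)/2 up-steps.
Sum over h with 1 ≤ h ≤ 5, h ≡ 1 (mod 2), 10-h ≡ 1 (mod 2):
h=1: C(10,1)·C(1,0)·C(9,7) = 10·1·36 = 360
h=3: C(10,3)·C(3,1)·C(7,6) = 120·3·7 = 2520
h=5: C(10,5)·C(5,2)·C(5,5) = 252·10·1 = 2520
Total favorable: 5400
Total paths: 4^10 = 1048576
P = 5400/1048576 = 675/131072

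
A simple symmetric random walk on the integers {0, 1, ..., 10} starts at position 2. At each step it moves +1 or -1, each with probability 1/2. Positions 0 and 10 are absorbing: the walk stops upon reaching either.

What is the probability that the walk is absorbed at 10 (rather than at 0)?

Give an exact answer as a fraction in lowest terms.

Symmetric walk (p = 1/2): the harmonic-function argument gives P(hit 10 before 0 | start at 2) = a/N.
P = 2/10 = 1/5

Answer: 1/5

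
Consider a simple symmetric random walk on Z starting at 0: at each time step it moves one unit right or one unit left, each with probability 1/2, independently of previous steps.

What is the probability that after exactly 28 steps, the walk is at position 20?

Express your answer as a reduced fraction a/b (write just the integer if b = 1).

Answer: 20475/268435456

Derivation:
To reach position 20 after 28 steps: need 24 steps of +1 and 4 of -1.
Favorable paths: C(28,24) = 20475
Total paths: 2^28 = 268435456
P = 20475/268435456 = 20475/268435456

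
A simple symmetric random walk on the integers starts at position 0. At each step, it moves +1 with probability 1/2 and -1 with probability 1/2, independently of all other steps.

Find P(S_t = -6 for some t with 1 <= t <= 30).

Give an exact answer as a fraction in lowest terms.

Answer: 301766029/1073741824

Derivation:
Count via complement. Let g(t,s) = #length-t paths at position s with S_1..S_t all ≠ -6.
g(t,s) = g(t-1,s-1) + g(t-1,s+1) for s ≠ -6; g(t,-6) = 0.
t=0: g(0,0)=1
t=1: g(1,-1)=1 g(1,1)=1
t=2: g(2,-2)=1 g(2,0)=2 g(2,2)=1
t=3: g(3,-3)=1 g(3,-1)=3 g(3,1)=3 g(3,3)=1
t=4: g(4,-4)=1 g(4,-2)=4 g(4,0)=6 g(4,2)=4 g(4,4)=1
t=5: g(5,-5)=1 g(5,-3)=5 g(5,-1)=10 g(5,1)=10 g(5,3)=5 g(5,5)=1
t=6: g(6,-4)=6 g(6,-2)=15 g(6,0)=20 g(6,2)=15 g(6,4)=6 g(6,6)=1
t=7: g(7,-5)=6 g(7,-3)=21 g(7,-1)=35 g(7,1)=35 g(7,3)=21 g(7,5)=7 g(7,7)=1
t=8: g(8,-4)=27 g(8,-2)=56 g(8,0)=70 g(8,2)=56 g(8,4)=28 g(8,6)=8 g(8,8)=1
t=9: g(9,-5)=27 g(9,-3)=83 g(9,-1)=126 g(9,1)=126 g(9,3)=84 g(9,5)=36 g(9,7)=9 g(9,9)=1
t=10: g(10,-4)=110 g(10,-2)=209 g(10,0)=252 g(10,2)=210 g(10,4)=120 g(10,6)=45 g(10,8)=10 g(10,10)=1
t=11: g(11,-5)=110 g(11,-3)=319 g(11,-1)=461 g(11,1)=462 g(11,3)=330 g(11,5)=165 g(11,7)=55 g(11,9)=11 g(11,11)=1
t=12: g(12,-4)=429 g(12,-2)=780 g(12,0)=923 g(12,2)=792 g(12,4)=495 g(12,6)=220 g(12,8)=66 g(12,10)=12 g(12,12)=1
t=13: g(13,-5)=429 g(13,-3)=1209 g(13,-1)=1703 g(13,1)=1715 g(13,3)=1287 g(13,5)=715 g(13,7)=286 g(13,9)=78 g(13,11)=13 g(13,13)=1
t=14: g(14,-4)=1638 g(14,-2)=2912 g(14,0)=3418 g(14,2)=3002 g(14,4)=2002 g(14,6)=1001 g(14,8)=364 g(14,10)=91 g(14,12)=14 g(14,14)=1
t=15: g(15,-5)=1638 g(15,-3)=4550 g(15,-1)=6330 g(15,1)=6420 g(15,3)=5004 g(15,5)=3003 g(15,7)=1365 g(15,9)=455 g(15,11)=105 g(15,13)=15 g(15,15)=1
t=16: g(16,-4)=6188 g(16,-2)=10880 g(16,0)=12750 g(16,2)=11424 g(16,4)=8007 g(16,6)=4368 g(16,8)=1820 g(16,10)=560 g(16,12)=120 g(16,14)=16 g(16,16)=1
t=17: g(17,-5)=6188 g(17,-3)=17068 g(17,-1)=23630 g(17,1)=24174 g(17,3)=19431 g(17,5)=12375 g(17,7)=6188 g(17,9)=2380 g(17,11)=680 g(17,13)=136 g(17,15)=17 g(17,17)=1
t=18: g(18,-4)=23256 g(18,-2)=40698 g(18,0)=47804 g(18,2)=43605 g(18,4)=31806 g(18,6)=18563 g(18,8)=8568 g(18,10)=3060 g(18,12)=816 g(18,14)=153 g(18,16)=18 g(18,18)=1
t=19: g(19,-5)=23256 g(19,-3)=63954 g(19,-1)=88502 g(19,1)=91409 g(19,3)=75411 g(19,5)=50369 g(19,7)=27131 g(19,9)=11628 g(19,11)=3876 g(19,13)=969 g(19,15)=171 g(19,17)=19 g(19,19)=1
t=20: g(20,-4)=87210 g(20,-2)=152456 g(20,0)=179911 g(20,2)=166820 g(20,4)=125780 g(20,6)=77500 g(20,8)=38759 g(20,10)=15504 g(20,12)=4845 g(20,14)=1140 g(20,16)=190 g(20,18)=20 g(20,20)=1
t=21: g(21,-5)=87210 g(21,-3)=239666 g(21,-1)=332367 g(21,1)=346731 g(21,3)=292600 g(21,5)=203280 g(21,7)=116259 g(21,9)=54263 g(21,11)=20349 g(21,13)=5985 g(21,15)=1330 g(21,17)=210 g(21,19)=21 g(21,21)=1
t=22: g(22,-4)=326876 g(22,-2)=572033 g(22,0)=679098 g(22,2)=639331 g(22,4)=495880 g(22,6)=319539 g(22,8)=170522 g(22,10)=74612 g(22,12)=26334 g(22,14)=7315 g(22,16)=1540 g(22,18)=231 g(22,20)=22 g(22,22)=1
t=23: g(23,-5)=326876 g(23,-3)=898909 g(23,-1)=1251131 g(23,1)=1318429 g(23,3)=1135211 g(23,5)=815419 g(23,7)=490061 g(23,9)=245134 g(23,11)=100946 g(23,13)=33649 g(23,15)=8855 g(23,17)=1771 g(23,19)=253 g(23,21)=23 g(23,23)=1
t=24: g(24,-4)=1225785 g(24,-2)=2150040 g(24,0)=2569560 g(24,2)=2453640 g(24,4)=1950630 g(24,6)=1305480 g(24,8)=735195 g(24,10)=346080 g(24,12)=134595 g(24,14)=42504 g(24,16)=10626 g(24,18)=2024 g(24,20)=276 g(24,22)=24 g(24,24)=1
t=25: g(25,-5)=1225785 g(25,-3)=3375825 g(25,-1)=4719600 g(25,1)=5023200 g(25,3)=4404270 g(25,5)=3256110 g(25,7)=2040675 g(25,9)=1081275 g(25,11)=480675 g(25,13)=177099 g(25,15)=53130 g(25,17)=12650 g(25,19)=2300 g(25,21)=300 g(25,23)=25 g(25,25)=1
t=26: g(26,-4)=4601610 g(26,-2)=8095425 g(26,0)=9742800 g(26,2)=9427470 g(26,4)=7660380 g(26,6)=5296785 g(26,8)=3121950 g(26,10)=1561950 g(26,12)=657774 g(26,14)=230229 g(26,16)=65780 g(26,18)=14950 g(26,20)=2600 g(26,22)=325 g(26,24)=26 g(26,26)=1
t=27: g(27,-5)=4601610 g(27,-3)=12697035 g(27,-1)=17838225 g(27,1)=19170270 g(27,3)=17087850 g(27,5)=12957165 g(27,7)=8418735 g(27,9)=4683900 g(27,11)=2219724 g(27,13)=888003 g(27,15)=296009 g(27,17)=80730 g(27,19)=17550 g(27,21)=2925 g(27,23)=351 g(27,25)=27 g(27,27)=1
t=28: g(28,-4)=17298645 g(28,-2)=30535260 g(28,0)=37008495 g(28,2)=36258120 g(28,4)=30045015 g(28,6)=21375900 g(28,8)=13102635 g(28,10)=6903624 g(28,12)=3107727 g(28,14)=1184012 g(28,16)=376739 g(28,18)=98280 g(28,20)=20475 g(28,22)=3276 g(28,24)=378 g(28,26)=28 g(28,28)=1
t=29: g(29,-5)=17298645 g(29,-3)=47833905 g(29,-1)=67543755 g(29,1)=73266615 g(29,3)=66303135 g(29,5)=51420915 g(29,7)=34478535 g(29,9)=20006259 g(29,11)=10011351 g(29,13)=4291739 g(29,15)=1560751 g(29,17)=475019 g(29,19)=118755 g(29,21)=23751 g(29,23)=3654 g(29,25)=406 g(29,27)=29 g(29,29)=1
t=30: g(30,-4)=65132550 g(30,-2)=115377660 g(30,0)=140810370 g(30,2)=139569750 g(30,4)=117724050 g(30,6)=85899450 g(30,8)=54484794 g(30,10)=30017610 g(30,12)=14303090 g(30,14)=5852490 g(30,16)=2035770 g(30,18)=593774 g(30,20)=142506 g(30,22)=27405 g(30,24)=4060 g(30,26)=435 g(30,28)=30 g(30,30)=1
Paths never hitting -6: Σ_s g(30,s) = 771975795
Paths hitting -6: 2^30 - 771975795 = 301766029
P = 301766029/1073741824 = 301766029/1073741824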